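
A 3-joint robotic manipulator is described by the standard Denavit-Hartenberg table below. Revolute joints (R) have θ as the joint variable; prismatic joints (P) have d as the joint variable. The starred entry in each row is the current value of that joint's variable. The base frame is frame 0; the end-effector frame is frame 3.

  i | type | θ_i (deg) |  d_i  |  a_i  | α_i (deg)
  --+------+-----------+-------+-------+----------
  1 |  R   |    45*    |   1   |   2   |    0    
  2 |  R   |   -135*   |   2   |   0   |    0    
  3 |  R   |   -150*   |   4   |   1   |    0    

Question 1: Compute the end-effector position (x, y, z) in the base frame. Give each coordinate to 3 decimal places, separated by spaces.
0.914 2.280 7.000

after link 1: o_1 = (1.4142, 1.4142, 1.0000)
after link 2: o_2 = (1.4142, 1.4142, 3.0000)
after link 3: o_3 = (0.9142, 2.2802, 7.0000)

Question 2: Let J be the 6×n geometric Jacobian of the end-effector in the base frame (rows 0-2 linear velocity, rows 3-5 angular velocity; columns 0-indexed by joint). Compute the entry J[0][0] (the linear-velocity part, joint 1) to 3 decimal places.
-2.280

axis z_0 = ẑ; lever o_n−o_0 = (0.9142,2.2802,7.0000)
cross product → J_v[:, 0] = (-2.2802,0.9142,0.0000)
J_ω[:, 0] = z_0
entry J[0][0] = -2.2802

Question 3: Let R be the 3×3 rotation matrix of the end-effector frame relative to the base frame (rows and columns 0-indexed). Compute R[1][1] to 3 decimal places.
End-effector y-axis (col 1 of R) = (-0.8660,-0.5000,0.0000)
R[1][1] = -0.5000

-0.500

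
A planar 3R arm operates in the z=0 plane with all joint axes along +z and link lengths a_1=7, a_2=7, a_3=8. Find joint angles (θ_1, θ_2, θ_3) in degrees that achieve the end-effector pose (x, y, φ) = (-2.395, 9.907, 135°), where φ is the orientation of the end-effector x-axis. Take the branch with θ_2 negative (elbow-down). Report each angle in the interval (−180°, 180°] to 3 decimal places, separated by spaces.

119.995 -135.000 150.005

wrist centre = target − a_3·(cos φ, sin φ) = (3.2619, 4.2501)
cos θ_2 = (28.7034−7²−7²)/(2·7·7) = -0.7071; θ_2 = -135.0001° (elbow-down)
β = atan2(4.2501,3.2619) = 52.4949°; ψ = atan2(-4.9497,2.0502) = -67.5000°
θ_1 = β − ψ = 119.9949°
θ_3 = φ − θ_1 − θ_2 = 150.0052° (wrapped to (-180°,180°])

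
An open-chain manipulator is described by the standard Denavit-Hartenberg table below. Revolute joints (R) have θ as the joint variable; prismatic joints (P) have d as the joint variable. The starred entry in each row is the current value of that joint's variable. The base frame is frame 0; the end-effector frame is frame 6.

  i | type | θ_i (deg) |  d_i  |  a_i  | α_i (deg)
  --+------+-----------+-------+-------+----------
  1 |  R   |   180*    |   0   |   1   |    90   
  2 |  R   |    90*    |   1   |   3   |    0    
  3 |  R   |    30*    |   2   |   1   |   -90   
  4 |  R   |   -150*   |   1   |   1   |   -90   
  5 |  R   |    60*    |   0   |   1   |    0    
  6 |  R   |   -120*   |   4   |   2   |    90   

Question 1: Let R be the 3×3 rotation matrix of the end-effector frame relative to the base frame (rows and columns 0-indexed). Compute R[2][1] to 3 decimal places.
End-effector y-axis (col 1 of R) = (0.2500,0.8660,0.4330)
R[2][1] = 0.4330

0.433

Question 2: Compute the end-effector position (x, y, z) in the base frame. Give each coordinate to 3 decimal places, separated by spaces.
after link 1: o_1 = (-1.0000, 0.0000, 0.0000)
after link 2: o_2 = (-1.0000, 1.0000, 3.0000)
after link 3: o_3 = (-0.5000, 3.0000, 3.8660)
after link 4: o_4 = (-0.0670, 3.5000, 2.6160)
after link 5: o_5 = (-1.0335, 3.7500, 2.6740)
after link 6: o_6 = (1.0335, 7.7141, 2.7901)

1.033 7.714 2.790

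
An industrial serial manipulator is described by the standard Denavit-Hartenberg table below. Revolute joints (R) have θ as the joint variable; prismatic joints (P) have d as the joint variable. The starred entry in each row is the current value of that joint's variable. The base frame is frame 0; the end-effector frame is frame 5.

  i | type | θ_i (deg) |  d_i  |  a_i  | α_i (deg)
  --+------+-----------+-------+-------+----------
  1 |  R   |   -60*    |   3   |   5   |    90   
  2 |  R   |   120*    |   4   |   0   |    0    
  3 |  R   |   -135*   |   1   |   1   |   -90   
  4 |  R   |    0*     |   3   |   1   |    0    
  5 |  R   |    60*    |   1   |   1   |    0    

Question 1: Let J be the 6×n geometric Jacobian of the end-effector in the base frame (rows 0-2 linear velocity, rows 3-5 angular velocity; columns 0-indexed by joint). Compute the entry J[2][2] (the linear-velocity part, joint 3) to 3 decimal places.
3.450

axis z_2 = (-0.8660,-0.5000,0.0000); lever o_n−o_2 = (1.6090,-3.0549,3.2167)
cross product → J_v[:, 2] = (-1.6083,2.7857,3.4501)
J_ω[:, 2] = z_2
entry J[2][2] = 3.4501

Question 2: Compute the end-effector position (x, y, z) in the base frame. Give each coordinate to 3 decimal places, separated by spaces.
after link 1: o_1 = (2.5000, -4.3301, 3.0000)
after link 2: o_2 = (-0.9641, -6.3301, 3.0000)
after link 3: o_3 = (-1.3472, -7.6666, 2.7412)
after link 4: o_4 = (-0.4760, -9.1756, 5.3801)
after link 5: o_5 = (0.6449, -9.3850, 6.2167)

0.645 -9.385 6.217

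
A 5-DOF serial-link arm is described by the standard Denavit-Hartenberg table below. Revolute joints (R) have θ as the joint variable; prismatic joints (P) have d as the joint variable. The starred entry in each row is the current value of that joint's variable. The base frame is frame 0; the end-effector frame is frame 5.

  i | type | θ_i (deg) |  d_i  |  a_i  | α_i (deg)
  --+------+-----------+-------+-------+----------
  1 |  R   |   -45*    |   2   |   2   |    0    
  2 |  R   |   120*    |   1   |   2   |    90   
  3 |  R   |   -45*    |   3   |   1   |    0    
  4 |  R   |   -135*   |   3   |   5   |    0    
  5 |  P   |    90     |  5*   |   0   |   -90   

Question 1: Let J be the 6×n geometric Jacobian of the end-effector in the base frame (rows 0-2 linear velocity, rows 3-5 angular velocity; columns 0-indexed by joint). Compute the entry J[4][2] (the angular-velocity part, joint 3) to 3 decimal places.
axis z_2 = (0.9659,-0.2588,0.0000); lever o_n−o_2 = (9.5141,-6.9936,-0.7071)
cross product → J_v[:, 2] = (0.1830,0.6830,-4.2929)
J_ω[:, 2] = z_2
entry J[4][2] = -0.2588

-0.259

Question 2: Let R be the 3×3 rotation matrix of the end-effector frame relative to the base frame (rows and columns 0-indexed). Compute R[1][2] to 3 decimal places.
0.966

End-effector z-axis (col 2 of R) = (0.2588,0.9659,0.0000)
R[1][2] = 0.9659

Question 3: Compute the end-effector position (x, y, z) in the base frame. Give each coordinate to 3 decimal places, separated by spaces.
11.446 -6.476 2.293

after link 1: o_1 = (1.4142, -1.4142, 2.0000)
after link 2: o_2 = (1.9319, 0.5176, 3.0000)
after link 3: o_3 = (5.0126, 0.4242, 2.2929)
after link 4: o_4 = (6.6163, -5.1819, 2.2929)
after link 5: o_5 = (11.4460, -6.4760, 2.2929)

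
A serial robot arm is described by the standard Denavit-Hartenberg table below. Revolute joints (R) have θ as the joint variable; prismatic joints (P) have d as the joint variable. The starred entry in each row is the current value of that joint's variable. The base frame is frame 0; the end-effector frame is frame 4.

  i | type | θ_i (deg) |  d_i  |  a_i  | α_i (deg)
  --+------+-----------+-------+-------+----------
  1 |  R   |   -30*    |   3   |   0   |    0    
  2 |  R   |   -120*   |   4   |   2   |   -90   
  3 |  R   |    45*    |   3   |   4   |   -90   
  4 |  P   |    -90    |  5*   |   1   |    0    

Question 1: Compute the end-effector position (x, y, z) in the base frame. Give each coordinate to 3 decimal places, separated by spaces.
0.880 -4.111 0.636

after link 1: o_1 = (0.0000, 0.0000, 3.0000)
after link 2: o_2 = (-1.7321, -1.0000, 7.0000)
after link 3: o_3 = (-2.6815, -5.0123, 4.1716)
after link 4: o_4 = (0.8803, -4.1105, 0.6360)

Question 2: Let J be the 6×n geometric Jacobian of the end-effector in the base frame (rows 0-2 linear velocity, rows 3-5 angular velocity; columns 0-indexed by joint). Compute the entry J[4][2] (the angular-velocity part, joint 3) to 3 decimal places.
axis z_2 = (0.5000,-0.8660,0.0000); lever o_n−o_2 = (2.6124,-3.1105,-6.3640)
cross product → J_v[:, 2] = (5.5114,3.1820,0.7071)
J_ω[:, 2] = z_2
entry J[4][2] = -0.8660

-0.866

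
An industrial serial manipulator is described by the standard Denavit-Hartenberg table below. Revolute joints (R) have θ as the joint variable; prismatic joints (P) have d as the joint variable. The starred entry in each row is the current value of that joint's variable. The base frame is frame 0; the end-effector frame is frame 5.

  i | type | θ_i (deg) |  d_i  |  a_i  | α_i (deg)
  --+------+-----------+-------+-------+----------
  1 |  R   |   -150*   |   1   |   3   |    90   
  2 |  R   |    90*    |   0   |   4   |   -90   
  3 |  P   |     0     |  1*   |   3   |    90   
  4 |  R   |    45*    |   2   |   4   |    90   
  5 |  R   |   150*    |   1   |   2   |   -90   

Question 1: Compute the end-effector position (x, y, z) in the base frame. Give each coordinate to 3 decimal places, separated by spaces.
-2.456 2.046 10.311

after link 1: o_1 = (-2.5981, -1.5000, 1.0000)
after link 2: o_2 = (-2.5981, -1.5000, 5.0000)
after link 3: o_3 = (-1.7321, -1.0000, 8.0000)
after link 4: o_4 = (-0.2826, 2.1463, 10.8284)
after link 5: o_5 = (-2.4556, 2.0464, 10.3108)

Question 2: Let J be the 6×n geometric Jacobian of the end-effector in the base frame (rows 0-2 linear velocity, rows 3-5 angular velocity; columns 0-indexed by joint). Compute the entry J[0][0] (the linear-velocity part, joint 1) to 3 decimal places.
axis z_0 = ẑ; lever o_n−o_0 = (-2.4556,2.0464,10.3108)
cross product → J_v[:, 0] = (-2.0464,-2.4556,0.0000)
J_ω[:, 0] = z_0
entry J[0][0] = -2.0464

-2.046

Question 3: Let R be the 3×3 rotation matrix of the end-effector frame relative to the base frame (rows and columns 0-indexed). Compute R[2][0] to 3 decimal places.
-0.612

End-effector x-axis (col 0 of R) = (-0.7803,0.1268,-0.6124)
R[2][0] = -0.6124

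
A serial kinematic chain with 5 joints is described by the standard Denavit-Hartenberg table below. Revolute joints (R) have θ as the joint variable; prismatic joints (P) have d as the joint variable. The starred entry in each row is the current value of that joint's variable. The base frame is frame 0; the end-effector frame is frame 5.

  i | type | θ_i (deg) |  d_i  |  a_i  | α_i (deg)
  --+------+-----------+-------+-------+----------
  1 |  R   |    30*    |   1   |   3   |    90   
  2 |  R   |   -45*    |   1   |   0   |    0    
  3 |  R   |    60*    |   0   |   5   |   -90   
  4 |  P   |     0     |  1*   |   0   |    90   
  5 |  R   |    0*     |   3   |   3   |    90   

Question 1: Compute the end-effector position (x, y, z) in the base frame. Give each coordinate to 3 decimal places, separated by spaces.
11.066 1.770 4.036

after link 1: o_1 = (2.5981, 1.5000, 1.0000)
after link 2: o_2 = (3.0981, 0.6340, 1.0000)
after link 3: o_3 = (7.2807, 3.0488, 2.2941)
after link 4: o_4 = (7.0565, 2.9194, 3.2600)
after link 5: o_5 = (11.0661, 1.7702, 4.0365)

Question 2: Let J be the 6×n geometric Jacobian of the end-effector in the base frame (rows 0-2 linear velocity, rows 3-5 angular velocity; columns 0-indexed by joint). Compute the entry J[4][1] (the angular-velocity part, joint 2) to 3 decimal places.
axis z_1 = (0.5000,-0.8660,0.0000); lever o_n−o_1 = (8.4680,0.2702,3.0365)
cross product → J_v[:, 1] = (-2.6297,-1.5182,7.4686)
J_ω[:, 1] = z_1
entry J[4][1] = -0.8660

-0.866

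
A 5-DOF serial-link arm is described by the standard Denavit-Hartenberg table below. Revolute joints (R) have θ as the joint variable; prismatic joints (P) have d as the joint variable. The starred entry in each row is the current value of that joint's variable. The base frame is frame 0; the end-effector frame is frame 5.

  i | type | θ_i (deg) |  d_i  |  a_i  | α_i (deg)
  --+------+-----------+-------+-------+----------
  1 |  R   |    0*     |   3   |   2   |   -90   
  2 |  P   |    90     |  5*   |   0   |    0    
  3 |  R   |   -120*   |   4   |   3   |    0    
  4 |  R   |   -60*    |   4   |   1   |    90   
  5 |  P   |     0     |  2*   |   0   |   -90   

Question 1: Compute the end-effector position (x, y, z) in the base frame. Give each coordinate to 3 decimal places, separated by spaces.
after link 1: o_1 = (2.0000, 0.0000, 3.0000)
after link 2: o_2 = (2.0000, 5.0000, 3.0000)
after link 3: o_3 = (4.5981, 9.0000, 4.5000)
after link 4: o_4 = (4.5981, 13.0000, 5.5000)
after link 5: o_5 = (2.5981, 13.0000, 5.5000)

2.598 13.000 5.500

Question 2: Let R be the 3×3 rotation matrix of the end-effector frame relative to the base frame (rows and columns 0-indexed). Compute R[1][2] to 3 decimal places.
End-effector z-axis (col 2 of R) = (-0.0000,1.0000,0.0000)
R[1][2] = 1.0000

1.000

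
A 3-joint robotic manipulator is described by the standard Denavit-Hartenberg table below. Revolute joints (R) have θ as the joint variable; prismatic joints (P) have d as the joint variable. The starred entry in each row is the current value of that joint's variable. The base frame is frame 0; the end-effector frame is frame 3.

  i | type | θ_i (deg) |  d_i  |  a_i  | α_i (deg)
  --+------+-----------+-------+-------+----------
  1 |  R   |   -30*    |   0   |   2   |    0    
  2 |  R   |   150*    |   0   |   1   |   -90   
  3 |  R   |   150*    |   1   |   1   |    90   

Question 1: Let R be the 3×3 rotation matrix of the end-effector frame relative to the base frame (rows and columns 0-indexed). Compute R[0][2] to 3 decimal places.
-0.250

End-effector z-axis (col 2 of R) = (-0.2500,0.4330,-0.8660)
R[0][2] = -0.2500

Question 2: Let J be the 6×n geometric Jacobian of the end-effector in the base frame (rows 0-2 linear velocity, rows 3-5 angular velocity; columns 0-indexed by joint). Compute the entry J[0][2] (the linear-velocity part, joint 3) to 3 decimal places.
0.250

axis z_2 = (-0.8660,-0.5000,0.0000); lever o_n−o_2 = (-0.4330,-1.2500,-0.5000)
cross product → J_v[:, 2] = (0.2500,-0.4330,0.8660)
J_ω[:, 2] = z_2
entry J[0][2] = 0.2500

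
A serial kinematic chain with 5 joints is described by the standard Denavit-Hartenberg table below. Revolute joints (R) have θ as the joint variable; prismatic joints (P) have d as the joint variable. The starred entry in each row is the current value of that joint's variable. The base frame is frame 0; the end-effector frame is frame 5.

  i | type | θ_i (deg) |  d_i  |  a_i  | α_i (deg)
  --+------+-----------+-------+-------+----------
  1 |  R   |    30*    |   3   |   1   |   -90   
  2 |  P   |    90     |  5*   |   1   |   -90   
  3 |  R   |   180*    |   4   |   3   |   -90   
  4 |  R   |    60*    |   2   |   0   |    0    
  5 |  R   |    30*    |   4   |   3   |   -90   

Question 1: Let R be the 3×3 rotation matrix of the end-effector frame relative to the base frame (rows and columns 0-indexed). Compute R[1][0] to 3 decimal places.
End-effector x-axis (col 0 of R) = (0.8660,0.5000,0.0000)
R[1][0] = 0.5000

0.500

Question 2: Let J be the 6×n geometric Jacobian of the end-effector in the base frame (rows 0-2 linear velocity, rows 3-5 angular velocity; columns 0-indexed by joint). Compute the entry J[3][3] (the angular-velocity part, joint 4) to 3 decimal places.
-0.500

axis z_3 = (-0.5000,0.8660,0.0000); lever o_n−o_3 = (-0.4019,6.6962,0.0000)
cross product → J_v[:, 3] = (-0.0000,0.0000,-3.0000)
J_ω[:, 3] = z_3
entry J[3][3] = -0.5000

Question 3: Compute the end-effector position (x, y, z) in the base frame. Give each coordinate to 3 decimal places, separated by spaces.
after link 1: o_1 = (0.8660, 0.5000, 3.0000)
after link 2: o_2 = (-1.6340, 4.8301, 2.0000)
after link 3: o_3 = (-5.0981, 2.8301, 5.0000)
after link 4: o_4 = (-6.0981, 4.5622, 5.0000)
after link 5: o_5 = (-5.5000, 9.5263, 5.0000)

-5.500 9.526 5.000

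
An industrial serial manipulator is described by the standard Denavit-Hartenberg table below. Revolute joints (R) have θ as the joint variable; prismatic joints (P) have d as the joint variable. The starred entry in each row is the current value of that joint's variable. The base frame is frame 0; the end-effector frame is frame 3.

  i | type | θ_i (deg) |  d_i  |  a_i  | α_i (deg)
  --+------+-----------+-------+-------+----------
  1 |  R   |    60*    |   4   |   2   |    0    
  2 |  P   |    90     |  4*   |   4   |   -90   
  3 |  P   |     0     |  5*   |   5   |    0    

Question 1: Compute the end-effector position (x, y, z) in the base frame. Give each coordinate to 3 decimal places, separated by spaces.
after link 1: o_1 = (1.0000, 1.7321, 4.0000)
after link 2: o_2 = (-2.4641, 3.7321, 8.0000)
after link 3: o_3 = (-9.2942, 1.9019, 8.0000)

-9.294 1.902 8.000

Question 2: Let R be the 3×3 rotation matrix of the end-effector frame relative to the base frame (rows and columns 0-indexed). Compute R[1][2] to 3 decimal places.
-0.866

End-effector z-axis (col 2 of R) = (-0.5000,-0.8660,0.0000)
R[1][2] = -0.8660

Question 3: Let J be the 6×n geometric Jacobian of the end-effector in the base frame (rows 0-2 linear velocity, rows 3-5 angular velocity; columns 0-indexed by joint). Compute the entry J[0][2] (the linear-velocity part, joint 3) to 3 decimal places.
-0.500

prismatic axis z_2 = (-0.5000,-0.8660,0.0000)
J_v[:, 2] = z_2; J_ω[:, 2] = (0,0,0)
entry J[0][2] = -0.5000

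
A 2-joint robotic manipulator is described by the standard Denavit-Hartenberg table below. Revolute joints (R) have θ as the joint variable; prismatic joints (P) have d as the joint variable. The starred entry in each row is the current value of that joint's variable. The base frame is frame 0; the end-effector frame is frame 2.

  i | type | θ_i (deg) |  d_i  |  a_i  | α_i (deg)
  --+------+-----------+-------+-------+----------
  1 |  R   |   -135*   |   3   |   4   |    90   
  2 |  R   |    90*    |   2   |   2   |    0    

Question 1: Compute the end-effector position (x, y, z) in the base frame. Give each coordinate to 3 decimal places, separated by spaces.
after link 1: o_1 = (-2.8284, -2.8284, 3.0000)
after link 2: o_2 = (-4.2426, -1.4142, 5.0000)

-4.243 -1.414 5.000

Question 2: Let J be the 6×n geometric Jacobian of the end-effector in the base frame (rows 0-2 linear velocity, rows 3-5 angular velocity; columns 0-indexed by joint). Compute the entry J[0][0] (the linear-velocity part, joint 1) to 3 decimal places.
axis z_0 = ẑ; lever o_n−o_0 = (-4.2426,-1.4142,5.0000)
cross product → J_v[:, 0] = (1.4142,-4.2426,0.0000)
J_ω[:, 0] = z_0
entry J[0][0] = 1.4142

1.414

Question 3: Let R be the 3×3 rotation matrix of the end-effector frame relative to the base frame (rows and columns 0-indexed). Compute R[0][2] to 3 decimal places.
End-effector z-axis (col 2 of R) = (-0.7071,0.7071,0.0000)
R[0][2] = -0.7071

-0.707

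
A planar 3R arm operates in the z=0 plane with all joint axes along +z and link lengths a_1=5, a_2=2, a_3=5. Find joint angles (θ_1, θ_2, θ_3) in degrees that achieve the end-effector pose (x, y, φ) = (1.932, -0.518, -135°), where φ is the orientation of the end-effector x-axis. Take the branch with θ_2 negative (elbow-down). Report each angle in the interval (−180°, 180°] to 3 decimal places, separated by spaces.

44.997 -60.002 -119.995

wrist centre = target − a_3·(cos φ, sin φ) = (5.4675, 3.0175)
cos θ_2 = (38.9994−5²−2²)/(2·5·2) = 0.5000; θ_2 = -60.0019° (elbow-down)
β = atan2(3.0175,5.4675) = 28.8943°; ψ = atan2(-1.7321,5.9999) = -16.1025°
θ_1 = β − ψ = 44.9969°
θ_3 = φ − θ_1 − θ_2 = -119.9950° (wrapped to (-180°,180°])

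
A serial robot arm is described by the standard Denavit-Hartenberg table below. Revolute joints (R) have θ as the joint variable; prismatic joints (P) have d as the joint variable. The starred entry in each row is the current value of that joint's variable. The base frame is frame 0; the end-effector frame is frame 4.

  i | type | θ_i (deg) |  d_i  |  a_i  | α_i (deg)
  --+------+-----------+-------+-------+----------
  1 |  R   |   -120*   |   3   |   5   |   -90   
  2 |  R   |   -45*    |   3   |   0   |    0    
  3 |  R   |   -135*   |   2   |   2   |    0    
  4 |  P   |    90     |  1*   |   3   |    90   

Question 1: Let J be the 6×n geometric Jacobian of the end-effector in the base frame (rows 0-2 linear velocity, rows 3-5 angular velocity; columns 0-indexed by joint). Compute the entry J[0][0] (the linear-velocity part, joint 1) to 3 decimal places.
axis z_0 = ẑ; lever o_n−o_0 = (3.6962,-5.5981,6.0000)
cross product → J_v[:, 0] = (5.5981,3.6962,-0.0000)
J_ω[:, 0] = z_0
entry J[0][0] = 5.5981

5.598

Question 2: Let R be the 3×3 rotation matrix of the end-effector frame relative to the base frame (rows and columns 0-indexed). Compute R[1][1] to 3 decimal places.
End-effector y-axis (col 1 of R) = (0.8660,-0.5000,0.0000)
R[1][1] = -0.5000

-0.500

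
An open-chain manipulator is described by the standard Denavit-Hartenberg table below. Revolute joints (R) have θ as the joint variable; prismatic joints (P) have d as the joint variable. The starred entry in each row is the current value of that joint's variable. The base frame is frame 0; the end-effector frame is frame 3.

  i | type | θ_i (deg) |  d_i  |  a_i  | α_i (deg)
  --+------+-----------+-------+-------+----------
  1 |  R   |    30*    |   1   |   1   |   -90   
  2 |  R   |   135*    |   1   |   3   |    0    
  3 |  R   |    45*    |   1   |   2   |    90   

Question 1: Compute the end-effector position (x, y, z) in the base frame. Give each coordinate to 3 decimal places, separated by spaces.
after link 1: o_1 = (0.8660, 0.5000, 1.0000)
after link 2: o_2 = (-1.4711, 0.3054, -1.1213)
after link 3: o_3 = (-3.7031, 0.1714, -1.1213)

-3.703 0.171 -1.121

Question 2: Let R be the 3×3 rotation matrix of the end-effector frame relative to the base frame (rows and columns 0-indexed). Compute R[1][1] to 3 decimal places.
0.866

End-effector y-axis (col 1 of R) = (-0.5000,0.8660,0.0000)
R[1][1] = 0.8660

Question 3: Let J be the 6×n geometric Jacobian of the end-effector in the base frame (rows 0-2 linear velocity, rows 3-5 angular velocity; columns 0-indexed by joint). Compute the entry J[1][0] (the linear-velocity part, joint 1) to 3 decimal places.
-3.703

axis z_0 = ẑ; lever o_n−o_0 = (-3.7031,0.1714,-1.1213)
cross product → J_v[:, 0] = (-0.1714,-3.7031,0.0000)
J_ω[:, 0] = z_0
entry J[1][0] = -3.7031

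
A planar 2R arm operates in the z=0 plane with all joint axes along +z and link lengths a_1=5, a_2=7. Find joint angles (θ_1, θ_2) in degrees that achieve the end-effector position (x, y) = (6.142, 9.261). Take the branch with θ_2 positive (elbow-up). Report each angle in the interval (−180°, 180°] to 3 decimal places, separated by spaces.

cos θ_2 = (123.4903−5²−7²)/(2·5·7) = 0.7070; θ_2 = 45.0083° (elbow-up)
β = atan2(9.2610,6.1420) = 56.4472°; ψ = atan2(4.9505,9.9490) = 26.4542°
θ_1 = β − ψ = 29.9931°

29.993 45.008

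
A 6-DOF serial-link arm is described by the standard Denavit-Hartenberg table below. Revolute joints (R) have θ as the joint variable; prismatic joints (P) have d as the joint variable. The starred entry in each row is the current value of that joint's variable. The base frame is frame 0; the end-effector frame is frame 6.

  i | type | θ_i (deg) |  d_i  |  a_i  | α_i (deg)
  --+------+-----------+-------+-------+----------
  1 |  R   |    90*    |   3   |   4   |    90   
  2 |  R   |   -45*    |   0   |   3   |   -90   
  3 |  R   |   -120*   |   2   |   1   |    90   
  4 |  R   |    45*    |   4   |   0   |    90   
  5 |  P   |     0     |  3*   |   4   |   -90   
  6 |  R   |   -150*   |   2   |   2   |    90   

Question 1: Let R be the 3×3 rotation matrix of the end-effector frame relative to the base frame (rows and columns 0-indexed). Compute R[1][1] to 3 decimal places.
End-effector y-axis (col 1 of R) = (-0.5000,-0.6124,0.6124)
R[1][1] = -0.6124

-0.612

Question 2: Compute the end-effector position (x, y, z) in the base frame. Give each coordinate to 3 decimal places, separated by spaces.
1.704 1.075 7.022

after link 1: o_1 = (0.0000, 4.0000, 3.0000)
after link 2: o_2 = (0.0000, 6.1213, 0.8787)
after link 3: o_3 = (0.8660, 7.1820, 2.6464)
after link 4: o_4 = (-1.1340, 4.7325, 5.0959)
after link 5: o_5 = (3.1526, 3.4825, 7.3459)
after link 6: o_6 = (1.7043, 1.0747, 7.0216)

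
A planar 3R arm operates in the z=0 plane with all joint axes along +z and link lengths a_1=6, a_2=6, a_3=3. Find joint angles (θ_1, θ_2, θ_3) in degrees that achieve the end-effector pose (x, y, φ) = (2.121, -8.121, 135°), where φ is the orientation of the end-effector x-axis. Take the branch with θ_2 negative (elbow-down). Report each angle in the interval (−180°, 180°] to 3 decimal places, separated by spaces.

wrist centre = target − a_3·(cos φ, sin φ) = (4.2423, -10.2423)
cos θ_2 = (122.9024−6²−6²)/(2·6·6) = 0.7070; θ_2 = -45.0104° (elbow-down)
β = atan2(-10.2423,4.2423) = -67.5009°; ψ = atan2(-4.2434,10.2419) = -22.5052°
θ_1 = β − ψ = -44.9957°
θ_3 = φ − θ_1 − θ_2 = -134.9939° (wrapped to (-180°,180°])

-44.996 -45.010 -134.994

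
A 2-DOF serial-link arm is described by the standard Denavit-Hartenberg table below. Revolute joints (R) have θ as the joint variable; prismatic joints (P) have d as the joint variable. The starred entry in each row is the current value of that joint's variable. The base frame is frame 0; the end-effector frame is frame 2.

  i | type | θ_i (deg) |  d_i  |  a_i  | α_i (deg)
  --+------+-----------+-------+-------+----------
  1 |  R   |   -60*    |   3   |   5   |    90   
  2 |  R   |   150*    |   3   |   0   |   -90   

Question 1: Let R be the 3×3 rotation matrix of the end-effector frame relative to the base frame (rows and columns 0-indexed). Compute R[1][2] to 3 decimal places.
End-effector z-axis (col 2 of R) = (-0.2500,0.4330,-0.8660)
R[1][2] = 0.4330

0.433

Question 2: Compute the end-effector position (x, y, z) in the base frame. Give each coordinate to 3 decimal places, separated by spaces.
-0.098 -5.830 3.000

after link 1: o_1 = (2.5000, -4.3301, 3.0000)
after link 2: o_2 = (-0.0981, -5.8301, 3.0000)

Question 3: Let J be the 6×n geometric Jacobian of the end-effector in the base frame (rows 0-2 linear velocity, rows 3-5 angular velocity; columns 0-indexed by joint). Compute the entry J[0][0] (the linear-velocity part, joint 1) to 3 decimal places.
axis z_0 = ẑ; lever o_n−o_0 = (-0.0981,-5.8301,3.0000)
cross product → J_v[:, 0] = (5.8301,-0.0981,0.0000)
J_ω[:, 0] = z_0
entry J[0][0] = 5.8301

5.830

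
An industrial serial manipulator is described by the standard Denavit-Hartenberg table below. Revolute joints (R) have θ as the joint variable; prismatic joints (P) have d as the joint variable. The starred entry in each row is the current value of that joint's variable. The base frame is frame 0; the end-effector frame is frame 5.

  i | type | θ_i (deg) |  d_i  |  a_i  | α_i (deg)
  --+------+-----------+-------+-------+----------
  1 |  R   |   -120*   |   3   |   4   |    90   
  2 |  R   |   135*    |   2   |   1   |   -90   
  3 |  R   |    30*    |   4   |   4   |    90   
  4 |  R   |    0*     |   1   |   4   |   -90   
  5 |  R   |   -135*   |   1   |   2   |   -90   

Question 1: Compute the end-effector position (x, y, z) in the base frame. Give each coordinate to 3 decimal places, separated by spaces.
after link 1: o_1 = (-2.0000, -3.4641, 3.0000)
after link 2: o_2 = (-3.3785, -1.8517, 3.7071)
after link 3: o_3 = (0.9925, 1.7191, 3.3282)
after link 4: o_4 = (3.3761, 3.5796, 6.1312)
after link 5: o_5 = (1.8736, 4.8409, 5.0581)

1.874 4.841 5.058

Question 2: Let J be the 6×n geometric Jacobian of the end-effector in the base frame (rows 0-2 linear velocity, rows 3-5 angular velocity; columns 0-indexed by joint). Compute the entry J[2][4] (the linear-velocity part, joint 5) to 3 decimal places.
axis z_4 = (0.3536,0.6124,-0.7071); lever o_n−o_4 = (-1.5025,1.2613,-1.0731)
cross product → J_v[:, 4] = (0.2347,1.4418,1.3660)
J_ω[:, 4] = z_4
entry J[2][4] = 1.3660

1.366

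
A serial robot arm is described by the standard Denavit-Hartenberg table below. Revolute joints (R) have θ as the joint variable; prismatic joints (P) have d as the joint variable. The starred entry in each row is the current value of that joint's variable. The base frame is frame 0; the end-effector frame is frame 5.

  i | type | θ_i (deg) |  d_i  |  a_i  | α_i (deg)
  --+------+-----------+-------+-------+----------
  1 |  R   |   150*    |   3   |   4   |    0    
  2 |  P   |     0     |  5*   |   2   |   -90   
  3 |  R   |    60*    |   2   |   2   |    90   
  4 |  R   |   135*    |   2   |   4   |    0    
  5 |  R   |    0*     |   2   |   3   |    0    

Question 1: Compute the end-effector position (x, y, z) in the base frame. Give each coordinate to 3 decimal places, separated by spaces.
after link 1: o_1 = (-3.4641, 2.0000, 3.0000)
after link 2: o_2 = (-5.1962, 3.0000, 8.0000)
after link 3: o_3 = (-7.0622, 1.7679, 6.2679)
after link 4: o_4 = (-8.7516, -0.5226, 9.7174)
after link 5: o_5 = (-10.3937, -2.0240, 12.5546)

-10.394 -2.024 12.555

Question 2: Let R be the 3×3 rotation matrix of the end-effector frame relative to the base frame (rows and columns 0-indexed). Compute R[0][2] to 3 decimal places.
End-effector z-axis (col 2 of R) = (-0.7500,0.4330,0.5000)
R[0][2] = -0.7500

-0.750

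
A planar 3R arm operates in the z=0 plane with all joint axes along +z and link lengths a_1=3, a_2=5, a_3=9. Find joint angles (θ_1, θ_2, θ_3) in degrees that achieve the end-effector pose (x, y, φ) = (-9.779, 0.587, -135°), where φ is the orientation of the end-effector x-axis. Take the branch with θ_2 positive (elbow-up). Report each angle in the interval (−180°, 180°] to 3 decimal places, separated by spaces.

wrist centre = target − a_3·(cos φ, sin φ) = (-3.4150, 6.9510)
cos θ_2 = (59.9784−3²−5²)/(2·3·5) = 0.8659; θ_2 = 30.0092° (elbow-up)
β = atan2(6.9510,-3.4150) = 116.1651°; ψ = atan2(2.5007,7.3297) = 18.8382°
θ_1 = β − ψ = 97.3269°
θ_3 = φ − θ_1 − θ_2 = 97.6639° (wrapped to (-180°,180°])

97.327 30.009 97.664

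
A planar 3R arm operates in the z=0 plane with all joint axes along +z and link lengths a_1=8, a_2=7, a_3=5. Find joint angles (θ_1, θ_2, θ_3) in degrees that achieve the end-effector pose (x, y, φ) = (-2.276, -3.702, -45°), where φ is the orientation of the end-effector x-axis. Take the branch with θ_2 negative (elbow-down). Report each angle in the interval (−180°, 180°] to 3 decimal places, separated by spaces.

wrist centre = target − a_3·(cos φ, sin φ) = (-5.8115, -0.1665)
cos θ_2 = (33.8016−8²−7²)/(2·8·7) = -0.7071; θ_2 = -135.0017° (elbow-down)
β = atan2(-0.1665,-5.8115) = -178.3593°; ψ = atan2(-4.9496,3.0501) = -58.3573°
θ_1 = β − ψ = -120.0020°
θ_3 = φ − θ_1 − θ_2 = -149.9963° (wrapped to (-180°,180°])

-120.002 -135.002 -149.996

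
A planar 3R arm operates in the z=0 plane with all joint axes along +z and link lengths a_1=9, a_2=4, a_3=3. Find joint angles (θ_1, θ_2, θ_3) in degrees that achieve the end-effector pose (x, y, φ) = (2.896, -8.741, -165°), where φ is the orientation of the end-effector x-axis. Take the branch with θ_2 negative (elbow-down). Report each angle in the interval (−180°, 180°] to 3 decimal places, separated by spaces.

-30.004 -89.999 -44.998

wrist centre = target − a_3·(cos φ, sin φ) = (5.7938, -7.9645)
cos θ_2 = (97.0018−9²−4²)/(2·9·4) = 0.0000; θ_2 = -89.9986° (elbow-down)
β = atan2(-7.9645,5.7938) = -53.9661°; ψ = atan2(-4.0000,9.0001) = -23.9623°
θ_1 = β − ψ = -30.0039°
θ_3 = φ − θ_1 − θ_2 = -44.9976° (wrapped to (-180°,180°])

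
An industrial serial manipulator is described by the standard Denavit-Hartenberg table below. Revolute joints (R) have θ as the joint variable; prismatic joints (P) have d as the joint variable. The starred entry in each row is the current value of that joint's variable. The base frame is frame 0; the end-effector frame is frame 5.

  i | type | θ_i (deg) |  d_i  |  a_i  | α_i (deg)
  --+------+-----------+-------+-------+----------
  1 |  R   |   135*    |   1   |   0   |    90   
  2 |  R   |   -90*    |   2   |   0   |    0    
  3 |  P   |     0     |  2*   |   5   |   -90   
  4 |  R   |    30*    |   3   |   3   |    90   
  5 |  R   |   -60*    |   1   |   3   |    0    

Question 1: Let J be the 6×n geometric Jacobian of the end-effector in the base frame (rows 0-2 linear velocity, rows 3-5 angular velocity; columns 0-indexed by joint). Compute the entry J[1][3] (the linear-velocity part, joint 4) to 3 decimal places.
-3.109

axis z_3 = (-0.7071,0.7071,0.0000); lever o_n−o_3 = (-1.2628,-0.6944,-4.3971)
cross product → J_v[:, 3] = (-3.1092,-3.1092,1.3840)
J_ω[:, 3] = z_3
entry J[1][3] = -3.1092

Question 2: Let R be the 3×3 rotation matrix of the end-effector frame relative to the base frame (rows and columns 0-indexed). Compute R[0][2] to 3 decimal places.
End-effector z-axis (col 2 of R) = (0.6124,0.6124,-0.5000)
R[0][2] = 0.6124

0.612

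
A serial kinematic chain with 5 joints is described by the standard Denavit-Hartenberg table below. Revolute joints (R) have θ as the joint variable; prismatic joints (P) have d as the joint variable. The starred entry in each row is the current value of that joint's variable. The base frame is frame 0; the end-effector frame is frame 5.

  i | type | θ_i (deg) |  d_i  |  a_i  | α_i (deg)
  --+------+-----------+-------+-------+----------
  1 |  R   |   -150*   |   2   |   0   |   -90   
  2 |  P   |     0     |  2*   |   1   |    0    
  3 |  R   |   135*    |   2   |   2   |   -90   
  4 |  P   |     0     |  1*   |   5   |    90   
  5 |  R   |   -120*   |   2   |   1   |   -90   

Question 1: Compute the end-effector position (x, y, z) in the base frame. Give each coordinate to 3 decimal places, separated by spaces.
after link 1: o_1 = (0.0000, 0.0000, 2.0000)
after link 2: o_2 = (0.1340, -2.2321, 2.0000)
after link 3: o_3 = (2.3587, -3.2570, 0.5858)
after link 4: o_4 = (6.0330, -1.1357, -2.2426)
after link 5: o_5 = (6.1964, -3.3507, -2.5015)

6.196 -3.351 -2.501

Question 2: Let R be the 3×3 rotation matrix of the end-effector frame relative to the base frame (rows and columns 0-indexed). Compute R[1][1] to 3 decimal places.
0.866

End-effector y-axis (col 1 of R) = (-0.5000,0.8660,-0.0000)
R[1][1] = 0.8660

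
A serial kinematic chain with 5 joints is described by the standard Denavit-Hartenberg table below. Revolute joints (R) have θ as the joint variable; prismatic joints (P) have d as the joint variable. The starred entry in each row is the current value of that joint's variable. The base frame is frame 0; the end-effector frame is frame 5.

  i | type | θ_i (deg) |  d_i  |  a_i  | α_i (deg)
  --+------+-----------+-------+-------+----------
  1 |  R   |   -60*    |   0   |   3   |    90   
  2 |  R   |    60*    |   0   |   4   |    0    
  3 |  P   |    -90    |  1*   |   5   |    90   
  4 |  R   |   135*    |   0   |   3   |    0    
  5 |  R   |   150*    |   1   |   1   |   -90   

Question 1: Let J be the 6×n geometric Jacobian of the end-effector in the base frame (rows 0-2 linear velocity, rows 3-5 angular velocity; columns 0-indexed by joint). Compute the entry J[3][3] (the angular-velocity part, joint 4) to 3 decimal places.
axis z_3 = (-0.2500,0.4330,-0.8660); lever o_n−o_3 = (-2.0571,1.2522,0.0652)
cross product → J_v[:, 3] = (1.1127,1.7978,0.5777)
J_ω[:, 3] = z_3
entry J[3][3] = -0.2500

-0.250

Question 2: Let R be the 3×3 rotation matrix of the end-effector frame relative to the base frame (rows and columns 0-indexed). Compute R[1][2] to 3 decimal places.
-0.854

End-effector z-axis (col 2 of R) = (0.1941,-0.8539,-0.4830)
R[1][2] = -0.8539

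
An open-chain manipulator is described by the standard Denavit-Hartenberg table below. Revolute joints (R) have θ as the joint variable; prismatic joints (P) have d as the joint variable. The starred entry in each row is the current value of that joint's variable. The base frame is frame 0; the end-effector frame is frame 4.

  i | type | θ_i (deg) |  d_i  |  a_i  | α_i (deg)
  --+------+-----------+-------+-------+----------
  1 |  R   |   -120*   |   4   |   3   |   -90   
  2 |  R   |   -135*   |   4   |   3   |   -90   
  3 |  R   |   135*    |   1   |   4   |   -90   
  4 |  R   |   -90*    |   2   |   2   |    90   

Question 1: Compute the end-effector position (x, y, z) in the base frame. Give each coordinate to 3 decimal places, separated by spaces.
after link 1: o_1 = (-1.5000, -2.5981, 4.0000)
after link 2: o_2 = (3.0248, -2.7610, 6.1213)
after link 3: o_3 = (-0.7783, -3.6912, 4.8284)
after link 4: o_4 = (-0.7606, -6.4890, 5.2426)

-0.761 -6.489 5.243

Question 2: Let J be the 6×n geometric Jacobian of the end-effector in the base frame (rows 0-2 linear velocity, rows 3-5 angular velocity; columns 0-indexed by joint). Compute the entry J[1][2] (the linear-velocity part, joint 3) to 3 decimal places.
axis z_2 = (-0.3536,-0.6124,0.7071); lever o_n−o_2 = (-3.7854,-3.7281,-0.8787)
cross product → J_v[:, 2] = (3.1742,-2.9873,-1.0000)
J_ω[:, 2] = z_2
entry J[1][2] = -2.9873

-2.987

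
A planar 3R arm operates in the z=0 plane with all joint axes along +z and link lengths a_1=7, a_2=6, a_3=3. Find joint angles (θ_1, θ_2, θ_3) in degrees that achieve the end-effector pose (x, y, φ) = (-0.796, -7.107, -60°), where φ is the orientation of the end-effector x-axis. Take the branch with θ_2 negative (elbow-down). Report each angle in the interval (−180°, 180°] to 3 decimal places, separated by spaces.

wrist centre = target − a_3·(cos φ, sin φ) = (-2.2960, -4.5089)
cos θ_2 = (25.6020−7²−6²)/(2·7·6) = -0.7071; θ_2 = -135.0010° (elbow-down)
β = atan2(-4.5089,-2.2960) = -116.9858°; ψ = atan2(-4.2426,2.7573) = -56.9798°
θ_1 = β − ψ = -60.0060°
θ_3 = φ − θ_1 − θ_2 = 135.0070° (wrapped to (-180°,180°])

-60.006 -135.001 135.007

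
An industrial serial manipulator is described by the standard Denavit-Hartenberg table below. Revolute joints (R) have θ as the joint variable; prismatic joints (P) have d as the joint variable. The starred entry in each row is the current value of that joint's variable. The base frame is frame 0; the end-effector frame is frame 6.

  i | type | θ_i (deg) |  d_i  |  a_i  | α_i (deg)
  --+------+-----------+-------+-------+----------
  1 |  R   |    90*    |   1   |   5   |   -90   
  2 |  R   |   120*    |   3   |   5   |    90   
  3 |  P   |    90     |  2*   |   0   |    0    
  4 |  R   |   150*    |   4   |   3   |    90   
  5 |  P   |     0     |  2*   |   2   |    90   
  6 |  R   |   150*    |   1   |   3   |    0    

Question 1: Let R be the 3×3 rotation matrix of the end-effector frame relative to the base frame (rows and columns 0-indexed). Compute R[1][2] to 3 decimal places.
-0.866

End-effector z-axis (col 2 of R) = (-0.0000,-0.8660,0.5000)
R[1][2] = -0.8660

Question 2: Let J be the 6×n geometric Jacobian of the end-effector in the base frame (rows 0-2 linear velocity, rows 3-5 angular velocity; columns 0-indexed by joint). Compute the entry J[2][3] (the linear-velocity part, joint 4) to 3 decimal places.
axis z_3 = (-0.0000,0.8660,-0.5000); lever o_n−o_3 = (0.3301,4.7141,2.1651)
cross product → J_v[:, 3] = (4.2321,-0.1651,-0.2859)
J_ω[:, 3] = z_3
entry J[2][3] = -0.2859

-0.286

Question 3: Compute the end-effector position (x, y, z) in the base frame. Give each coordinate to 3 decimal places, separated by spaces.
-2.670 8.946 -2.165

after link 1: o_1 = (0.0000, 5.0000, 1.0000)
after link 2: o_2 = (-3.0000, 2.5000, -3.3301)
after link 3: o_3 = (-3.0000, 4.2321, -4.3301)
after link 4: o_4 = (-0.4019, 8.4462, -5.0311)
after link 5: o_5 = (0.3301, 9.8122, -2.6651)
after link 6: o_6 = (-2.6699, 8.9462, -2.1651)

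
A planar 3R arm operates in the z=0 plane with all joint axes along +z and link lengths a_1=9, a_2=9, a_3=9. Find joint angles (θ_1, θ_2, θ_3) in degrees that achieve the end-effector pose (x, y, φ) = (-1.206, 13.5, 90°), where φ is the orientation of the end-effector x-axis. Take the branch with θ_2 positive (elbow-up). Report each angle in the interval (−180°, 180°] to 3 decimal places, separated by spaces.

wrist centre = target − a_3·(cos φ, sin φ) = (-1.2060, 4.5000)
cos θ_2 = (21.7044−9²−9²)/(2·9·9) = -0.8660; θ_2 = 149.9996° (elbow-up)
β = atan2(4.5000,-1.2060) = 105.0027°; ψ = atan2(4.5001,1.2058) = 74.9998°
θ_1 = β − ψ = 30.0029°
θ_3 = φ − θ_1 − θ_2 = -90.0025° (wrapped to (-180°,180°])

30.003 150.000 -90.003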